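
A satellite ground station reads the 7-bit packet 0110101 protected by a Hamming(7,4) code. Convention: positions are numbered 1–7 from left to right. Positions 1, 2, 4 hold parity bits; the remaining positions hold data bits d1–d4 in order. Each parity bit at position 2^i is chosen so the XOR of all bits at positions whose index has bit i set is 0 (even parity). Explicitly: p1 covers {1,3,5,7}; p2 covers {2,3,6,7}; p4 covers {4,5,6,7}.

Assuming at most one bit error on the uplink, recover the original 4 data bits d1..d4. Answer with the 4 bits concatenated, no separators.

s1 (pos 1,3,5,7): 0⊕1⊕1⊕1 = 1
s2 (pos 2,3,6,7): 1⊕1⊕0⊕1 = 1
s4 (pos 4,5,6,7): 0⊕1⊕0⊕1 = 0
Syndrome s4…s1 = 011 → error at position 3.
Flip position 3: 0110101 → 0100101
Read data bits from positions 3,5,6,7: 0101

0101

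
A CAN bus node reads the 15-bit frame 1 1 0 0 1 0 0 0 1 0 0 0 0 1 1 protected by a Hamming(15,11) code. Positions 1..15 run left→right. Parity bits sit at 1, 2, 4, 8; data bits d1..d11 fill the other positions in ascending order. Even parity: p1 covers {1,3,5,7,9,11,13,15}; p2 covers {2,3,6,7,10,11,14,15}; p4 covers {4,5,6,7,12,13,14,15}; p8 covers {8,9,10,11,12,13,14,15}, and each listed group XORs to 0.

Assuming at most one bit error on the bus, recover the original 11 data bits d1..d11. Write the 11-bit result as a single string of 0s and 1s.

01001000001

s1 (pos 1,3,5,7,9,11,13,15): 1⊕0⊕1⊕0⊕1⊕0⊕0⊕1 = 0
s2 (pos 2,3,6,7,10,11,14,15): 1⊕0⊕0⊕0⊕0⊕0⊕1⊕1 = 1
s4 (pos 4,5,6,7,12,13,14,15): 0⊕1⊕0⊕0⊕0⊕0⊕1⊕1 = 1
s8 (pos 8,9,10,11,12,13,14,15): 0⊕1⊕0⊕0⊕0⊕0⊕1⊕1 = 1
Syndrome s8…s1 = 1110 → error at position 14.
Flip position 14: 110010001000011 → 110010001000001
Read data bits from positions 3,5,6,7,9,10,11,12,13,14,15: 01001000001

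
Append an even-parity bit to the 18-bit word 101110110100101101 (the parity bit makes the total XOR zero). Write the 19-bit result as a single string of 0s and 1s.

XOR of the 18 data bits: 1⊕0⊕1⊕1⊕1⊕0⊕1⊕1⊕0⊕1⊕0⊕0⊕1⊕0⊕1⊕1⊕0⊕1 = 1
Parity bit = 1 (so all 19 bits XOR to 0).

1011101101001011011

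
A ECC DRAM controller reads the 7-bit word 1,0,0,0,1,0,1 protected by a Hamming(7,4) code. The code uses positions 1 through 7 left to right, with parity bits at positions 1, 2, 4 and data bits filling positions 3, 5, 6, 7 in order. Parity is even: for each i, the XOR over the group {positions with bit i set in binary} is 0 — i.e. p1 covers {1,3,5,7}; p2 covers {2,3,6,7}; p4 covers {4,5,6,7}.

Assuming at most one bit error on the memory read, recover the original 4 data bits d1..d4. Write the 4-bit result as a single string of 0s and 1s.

s1 (pos 1,3,5,7): 1⊕0⊕1⊕1 = 1
s2 (pos 2,3,6,7): 0⊕0⊕0⊕1 = 1
s4 (pos 4,5,6,7): 0⊕1⊕0⊕1 = 0
Syndrome s4…s1 = 011 → error at position 3.
Flip position 3: 1000101 → 1010101
Read data bits from positions 3,5,6,7: 1101

1101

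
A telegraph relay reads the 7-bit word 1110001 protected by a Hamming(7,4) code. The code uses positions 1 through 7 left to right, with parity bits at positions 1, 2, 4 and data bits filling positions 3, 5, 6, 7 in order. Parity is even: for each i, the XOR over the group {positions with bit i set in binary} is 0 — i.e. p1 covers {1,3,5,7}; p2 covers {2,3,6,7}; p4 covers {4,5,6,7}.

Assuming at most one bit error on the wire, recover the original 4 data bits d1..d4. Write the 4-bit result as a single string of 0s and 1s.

s1 (pos 1,3,5,7): 1⊕1⊕0⊕1 = 1
s2 (pos 2,3,6,7): 1⊕1⊕0⊕1 = 1
s4 (pos 4,5,6,7): 0⊕0⊕0⊕1 = 1
Syndrome s4…s1 = 111 → error at position 7.
Flip position 7: 1110001 → 1110000
Read data bits from positions 3,5,6,7: 1000

1000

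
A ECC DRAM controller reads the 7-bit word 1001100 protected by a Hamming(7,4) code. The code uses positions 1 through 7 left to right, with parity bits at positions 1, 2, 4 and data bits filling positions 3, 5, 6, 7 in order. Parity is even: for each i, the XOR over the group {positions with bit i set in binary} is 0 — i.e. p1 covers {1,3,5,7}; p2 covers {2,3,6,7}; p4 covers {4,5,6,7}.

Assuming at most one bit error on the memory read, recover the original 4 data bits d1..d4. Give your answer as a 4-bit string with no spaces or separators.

s1 (pos 1,3,5,7): 1⊕0⊕1⊕0 = 0
s2 (pos 2,3,6,7): 0⊕0⊕0⊕0 = 0
s4 (pos 4,5,6,7): 1⊕1⊕0⊕0 = 0
Syndrome s4…s1 = 000 → no error.
Read data bits from positions 3,5,6,7: 0100

0100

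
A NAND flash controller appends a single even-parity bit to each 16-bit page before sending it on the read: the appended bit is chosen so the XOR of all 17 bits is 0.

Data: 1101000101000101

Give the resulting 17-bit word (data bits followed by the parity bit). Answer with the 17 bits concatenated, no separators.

XOR of the 16 data bits: 1⊕1⊕0⊕1⊕0⊕0⊕0⊕1⊕0⊕1⊕0⊕0⊕0⊕1⊕0⊕1 = 1
Parity bit = 1 (so all 17 bits XOR to 0).

11010001010001011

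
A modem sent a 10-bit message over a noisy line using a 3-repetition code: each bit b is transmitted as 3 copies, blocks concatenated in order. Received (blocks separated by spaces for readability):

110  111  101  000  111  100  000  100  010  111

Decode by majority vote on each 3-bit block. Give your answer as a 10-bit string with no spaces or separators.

1110100001

Block 1 (110): 2 ones → 1
Block 2 (111): 3 ones → 1
Block 3 (101): 2 ones → 1
Block 4 (000): 0 ones → 0
Block 5 (111): 3 ones → 1
Block 6 (100): 1 one → 0
Block 7 (000): 0 ones → 0
Block 8 (100): 1 one → 0
Block 9 (010): 1 one → 0
Block 10 (111): 3 ones → 1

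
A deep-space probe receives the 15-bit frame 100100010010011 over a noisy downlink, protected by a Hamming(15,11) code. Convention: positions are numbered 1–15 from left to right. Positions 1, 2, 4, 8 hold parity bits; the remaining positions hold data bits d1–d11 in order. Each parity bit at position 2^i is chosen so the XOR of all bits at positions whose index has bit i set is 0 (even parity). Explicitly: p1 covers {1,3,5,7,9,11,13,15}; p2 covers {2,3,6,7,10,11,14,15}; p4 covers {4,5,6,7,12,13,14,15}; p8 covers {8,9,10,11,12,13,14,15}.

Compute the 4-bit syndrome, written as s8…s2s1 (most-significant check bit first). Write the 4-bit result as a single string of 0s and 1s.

0111

s1 (pos 1,3,5,7,9,11,13,15): 1⊕0⊕0⊕0⊕0⊕1⊕0⊕1 = 1
s2 (pos 2,3,6,7,10,11,14,15): 0⊕0⊕0⊕0⊕0⊕1⊕1⊕1 = 1
s4 (pos 4,5,6,7,12,13,14,15): 1⊕0⊕0⊕0⊕0⊕0⊕1⊕1 = 1
s8 (pos 8,9,10,11,12,13,14,15): 1⊕0⊕0⊕1⊕0⊕0⊕1⊕1 = 0
Syndrome s8…s1 = 0111 → error at position 7.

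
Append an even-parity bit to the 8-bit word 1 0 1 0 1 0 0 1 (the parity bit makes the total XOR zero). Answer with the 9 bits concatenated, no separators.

XOR of the 8 data bits: 1⊕0⊕1⊕0⊕1⊕0⊕0⊕1 = 0
Parity bit = 0 (so all 9 bits XOR to 0).

101010010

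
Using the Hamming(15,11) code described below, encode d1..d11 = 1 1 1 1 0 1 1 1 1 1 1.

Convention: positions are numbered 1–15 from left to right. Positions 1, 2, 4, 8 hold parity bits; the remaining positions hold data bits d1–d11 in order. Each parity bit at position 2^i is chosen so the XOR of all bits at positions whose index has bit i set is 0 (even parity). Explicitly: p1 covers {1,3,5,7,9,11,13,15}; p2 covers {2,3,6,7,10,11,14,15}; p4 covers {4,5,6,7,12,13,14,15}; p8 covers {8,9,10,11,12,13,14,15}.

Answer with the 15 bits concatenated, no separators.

Place data at non-parity positions: p1 p2 1 p4 1 1 1 p8 0 1 1 1 1 1 1
p1 (pos 1,3,5,7,9,11,13,15): XOR of data positions = 1⊕1⊕1⊕0⊕1⊕1⊕1 = 0
p2 (pos 2,3,6,7,10,11,14,15): XOR of data positions = 1⊕1⊕1⊕1⊕1⊕1⊕1 = 1
p4 (pos 4,5,6,7,12,13,14,15): XOR of data positions = 1⊕1⊕1⊕1⊕1⊕1⊕1 = 1
p8 (pos 8,9,10,11,12,13,14,15): XOR of data positions = 0⊕1⊕1⊕1⊕1⊕1⊕1 = 0
Codeword: 011111100111111

011111100111111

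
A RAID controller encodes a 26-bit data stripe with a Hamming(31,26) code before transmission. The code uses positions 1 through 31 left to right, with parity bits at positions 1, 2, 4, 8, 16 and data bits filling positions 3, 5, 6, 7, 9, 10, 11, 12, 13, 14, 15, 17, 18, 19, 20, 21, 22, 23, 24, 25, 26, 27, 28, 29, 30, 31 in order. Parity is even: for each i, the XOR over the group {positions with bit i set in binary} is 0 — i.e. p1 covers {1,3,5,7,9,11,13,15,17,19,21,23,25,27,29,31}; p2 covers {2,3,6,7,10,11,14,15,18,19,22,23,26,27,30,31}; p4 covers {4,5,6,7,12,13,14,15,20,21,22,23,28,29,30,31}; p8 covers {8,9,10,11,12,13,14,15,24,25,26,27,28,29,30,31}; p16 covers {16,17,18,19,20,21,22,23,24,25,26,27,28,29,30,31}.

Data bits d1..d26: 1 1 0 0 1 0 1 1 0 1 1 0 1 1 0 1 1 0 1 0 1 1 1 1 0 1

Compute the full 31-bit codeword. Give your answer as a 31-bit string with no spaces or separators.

Place data at non-parity positions: p1 p2 1 p4 1 0 0 p8 1 0 1 1 0 1 1 p16 0 1 1 0 1 1 0 1 0 1 1 1 1 0 1
p1 (pos 1,3,5,7,9,11,13,15,17,19,21,23,25,27,29,31): XOR of data positions = 1⊕1⊕0⊕1⊕1⊕0⊕1⊕0⊕1⊕1⊕0⊕0⊕1⊕1⊕1 = 0
p2 (pos 2,3,6,7,10,11,14,15,18,19,22,23,26,27,30,31): XOR of data positions = 1⊕0⊕0⊕0⊕1⊕1⊕1⊕1⊕1⊕1⊕0⊕1⊕1⊕0⊕1 = 0
p4 (pos 4,5,6,7,12,13,14,15,20,21,22,23,28,29,30,31): XOR of data positions = 1⊕0⊕0⊕1⊕0⊕1⊕1⊕0⊕1⊕1⊕0⊕1⊕1⊕0⊕1 = 1
p8 (pos 8,9,10,11,12,13,14,15,24,25,26,27,28,29,30,31): XOR of data positions = 1⊕0⊕1⊕1⊕0⊕1⊕1⊕1⊕0⊕1⊕1⊕1⊕1⊕0⊕1 = 1
p16 (pos 16,17,18,19,20,21,22,23,24,25,26,27,28,29,30,31): XOR of data positions = 0⊕1⊕1⊕0⊕1⊕1⊕0⊕1⊕0⊕1⊕1⊕1⊕1⊕0⊕1 = 0
Codeword: 0011100110110110011011010111101

0011100110110110011011010111101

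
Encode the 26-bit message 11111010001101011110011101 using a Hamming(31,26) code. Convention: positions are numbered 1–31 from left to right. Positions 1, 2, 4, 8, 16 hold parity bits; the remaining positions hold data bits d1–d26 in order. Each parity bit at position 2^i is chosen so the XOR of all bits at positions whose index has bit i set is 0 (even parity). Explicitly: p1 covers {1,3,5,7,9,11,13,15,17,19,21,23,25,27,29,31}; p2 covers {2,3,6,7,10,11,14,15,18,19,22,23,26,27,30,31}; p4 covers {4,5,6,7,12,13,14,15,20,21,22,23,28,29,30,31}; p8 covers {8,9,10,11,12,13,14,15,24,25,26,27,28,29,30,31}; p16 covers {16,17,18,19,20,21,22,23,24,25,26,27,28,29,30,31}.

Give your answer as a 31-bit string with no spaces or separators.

Place data at non-parity positions: p1 p2 1 p4 1 1 1 p8 1 0 1 0 0 0 1 p16 1 0 1 0 1 1 1 1 0 0 1 1 1 0 1
p1 (pos 1,3,5,7,9,11,13,15,17,19,21,23,25,27,29,31): XOR of data positions = 1⊕1⊕1⊕1⊕1⊕0⊕1⊕1⊕1⊕1⊕1⊕0⊕1⊕1⊕1 = 1
p2 (pos 2,3,6,7,10,11,14,15,18,19,22,23,26,27,30,31): XOR of data positions = 1⊕1⊕1⊕0⊕1⊕0⊕1⊕0⊕1⊕1⊕1⊕0⊕1⊕0⊕1 = 0
p4 (pos 4,5,6,7,12,13,14,15,20,21,22,23,28,29,30,31): XOR of data positions = 1⊕1⊕1⊕0⊕0⊕0⊕1⊕0⊕1⊕1⊕1⊕1⊕1⊕0⊕1 = 0
p8 (pos 8,9,10,11,12,13,14,15,24,25,26,27,28,29,30,31): XOR of data positions = 1⊕0⊕1⊕0⊕0⊕0⊕1⊕1⊕0⊕0⊕1⊕1⊕1⊕0⊕1 = 0
p16 (pos 16,17,18,19,20,21,22,23,24,25,26,27,28,29,30,31): XOR of data positions = 1⊕0⊕1⊕0⊕1⊕1⊕1⊕1⊕0⊕0⊕1⊕1⊕1⊕0⊕1 = 0
Codeword: 1010111010100010101011110011101

1010111010100010101011110011101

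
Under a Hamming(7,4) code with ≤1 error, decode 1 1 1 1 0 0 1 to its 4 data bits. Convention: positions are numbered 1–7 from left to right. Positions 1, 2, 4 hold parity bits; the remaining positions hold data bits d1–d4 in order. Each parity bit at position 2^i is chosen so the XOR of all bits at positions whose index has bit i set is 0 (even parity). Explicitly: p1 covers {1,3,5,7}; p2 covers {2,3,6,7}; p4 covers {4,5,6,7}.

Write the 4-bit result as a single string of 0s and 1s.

s1 (pos 1,3,5,7): 1⊕1⊕0⊕1 = 1
s2 (pos 2,3,6,7): 1⊕1⊕0⊕1 = 1
s4 (pos 4,5,6,7): 1⊕0⊕0⊕1 = 0
Syndrome s4…s1 = 011 → error at position 3.
Flip position 3: 1111001 → 1101001
Read data bits from positions 3,5,6,7: 0001

0001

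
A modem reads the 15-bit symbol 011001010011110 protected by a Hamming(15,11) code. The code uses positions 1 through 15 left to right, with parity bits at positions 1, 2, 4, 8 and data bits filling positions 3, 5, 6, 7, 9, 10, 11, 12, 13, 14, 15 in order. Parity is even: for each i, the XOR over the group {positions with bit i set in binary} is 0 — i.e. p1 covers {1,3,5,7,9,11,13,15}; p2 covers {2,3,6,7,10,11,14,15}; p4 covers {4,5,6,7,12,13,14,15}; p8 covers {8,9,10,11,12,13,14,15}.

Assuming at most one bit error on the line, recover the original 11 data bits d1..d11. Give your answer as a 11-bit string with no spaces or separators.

10100001110

s1 (pos 1,3,5,7,9,11,13,15): 0⊕1⊕0⊕0⊕0⊕1⊕1⊕0 = 1
s2 (pos 2,3,6,7,10,11,14,15): 1⊕1⊕1⊕0⊕0⊕1⊕1⊕0 = 1
s4 (pos 4,5,6,7,12,13,14,15): 0⊕0⊕1⊕0⊕1⊕1⊕1⊕0 = 0
s8 (pos 8,9,10,11,12,13,14,15): 1⊕0⊕0⊕1⊕1⊕1⊕1⊕0 = 1
Syndrome s8…s1 = 1011 → error at position 11.
Flip position 11: 011001010011110 → 011001010001110
Read data bits from positions 3,5,6,7,9,10,11,12,13,14,15: 10100001110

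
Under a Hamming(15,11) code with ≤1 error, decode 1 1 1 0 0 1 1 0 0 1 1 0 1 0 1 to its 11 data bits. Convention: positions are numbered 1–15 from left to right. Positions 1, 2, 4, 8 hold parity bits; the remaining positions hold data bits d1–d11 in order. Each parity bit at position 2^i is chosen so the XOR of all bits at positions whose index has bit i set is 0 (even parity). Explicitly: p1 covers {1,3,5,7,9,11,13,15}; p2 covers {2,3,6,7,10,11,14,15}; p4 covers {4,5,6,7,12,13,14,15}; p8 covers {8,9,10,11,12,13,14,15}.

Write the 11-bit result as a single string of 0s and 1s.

s1 (pos 1,3,5,7,9,11,13,15): 1⊕1⊕0⊕1⊕0⊕1⊕1⊕1 = 0
s2 (pos 2,3,6,7,10,11,14,15): 1⊕1⊕1⊕1⊕1⊕1⊕0⊕1 = 1
s4 (pos 4,5,6,7,12,13,14,15): 0⊕0⊕1⊕1⊕0⊕1⊕0⊕1 = 0
s8 (pos 8,9,10,11,12,13,14,15): 0⊕0⊕1⊕1⊕0⊕1⊕0⊕1 = 0
Syndrome s8…s1 = 0010 → error at position 2.
Flip position 2: 111001100110101 → 101001100110101
Read data bits from positions 3,5,6,7,9,10,11,12,13,14,15: 10110110101

10110110101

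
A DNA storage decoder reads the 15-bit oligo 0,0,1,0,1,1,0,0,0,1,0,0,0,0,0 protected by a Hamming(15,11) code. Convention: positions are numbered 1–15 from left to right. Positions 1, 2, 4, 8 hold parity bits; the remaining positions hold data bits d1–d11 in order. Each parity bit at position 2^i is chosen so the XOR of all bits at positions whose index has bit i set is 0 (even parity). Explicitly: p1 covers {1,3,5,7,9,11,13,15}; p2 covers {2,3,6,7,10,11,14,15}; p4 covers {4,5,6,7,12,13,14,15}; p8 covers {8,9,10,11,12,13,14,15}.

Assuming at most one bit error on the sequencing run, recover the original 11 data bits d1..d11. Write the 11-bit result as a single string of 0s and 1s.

11100000000

s1 (pos 1,3,5,7,9,11,13,15): 0⊕1⊕1⊕0⊕0⊕0⊕0⊕0 = 0
s2 (pos 2,3,6,7,10,11,14,15): 0⊕1⊕1⊕0⊕1⊕0⊕0⊕0 = 1
s4 (pos 4,5,6,7,12,13,14,15): 0⊕1⊕1⊕0⊕0⊕0⊕0⊕0 = 0
s8 (pos 8,9,10,11,12,13,14,15): 0⊕0⊕1⊕0⊕0⊕0⊕0⊕0 = 1
Syndrome s8…s1 = 1010 → error at position 10.
Flip position 10: 001011000100000 → 001011000000000
Read data bits from positions 3,5,6,7,9,10,11,12,13,14,15: 11100000000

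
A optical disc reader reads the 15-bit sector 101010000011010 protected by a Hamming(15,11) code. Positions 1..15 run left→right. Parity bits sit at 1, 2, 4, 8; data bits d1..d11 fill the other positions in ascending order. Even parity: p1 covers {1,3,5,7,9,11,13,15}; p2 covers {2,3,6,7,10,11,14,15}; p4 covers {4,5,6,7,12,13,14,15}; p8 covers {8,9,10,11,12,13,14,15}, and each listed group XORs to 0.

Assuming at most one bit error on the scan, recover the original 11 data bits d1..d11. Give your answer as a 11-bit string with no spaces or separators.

s1 (pos 1,3,5,7,9,11,13,15): 1⊕1⊕1⊕0⊕0⊕1⊕0⊕0 = 0
s2 (pos 2,3,6,7,10,11,14,15): 0⊕1⊕0⊕0⊕0⊕1⊕1⊕0 = 1
s4 (pos 4,5,6,7,12,13,14,15): 0⊕1⊕0⊕0⊕1⊕0⊕1⊕0 = 1
s8 (pos 8,9,10,11,12,13,14,15): 0⊕0⊕0⊕1⊕1⊕0⊕1⊕0 = 1
Syndrome s8…s1 = 1110 → error at position 14.
Flip position 14: 101010000011010 → 101010000011000
Read data bits from positions 3,5,6,7,9,10,11,12,13,14,15: 11000011000

11000011000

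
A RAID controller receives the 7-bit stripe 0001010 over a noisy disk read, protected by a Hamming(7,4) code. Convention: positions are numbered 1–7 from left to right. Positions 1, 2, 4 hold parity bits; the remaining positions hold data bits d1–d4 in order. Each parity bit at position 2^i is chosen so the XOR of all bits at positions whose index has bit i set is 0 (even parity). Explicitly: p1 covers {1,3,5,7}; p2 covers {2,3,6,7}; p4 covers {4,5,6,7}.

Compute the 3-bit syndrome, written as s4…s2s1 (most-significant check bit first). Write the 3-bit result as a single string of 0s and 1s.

s1 (pos 1,3,5,7): 0⊕0⊕0⊕0 = 0
s2 (pos 2,3,6,7): 0⊕0⊕1⊕0 = 1
s4 (pos 4,5,6,7): 1⊕0⊕1⊕0 = 0
Syndrome s4…s1 = 010 → error at position 2.

010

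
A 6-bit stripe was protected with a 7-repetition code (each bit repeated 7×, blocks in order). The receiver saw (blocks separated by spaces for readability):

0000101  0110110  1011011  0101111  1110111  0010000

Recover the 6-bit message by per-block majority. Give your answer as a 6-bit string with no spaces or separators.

011110

Block 1 (0000101): 2 ones → 0
Block 2 (0110110): 4 ones → 1
Block 3 (1011011): 5 ones → 1
Block 4 (0101111): 5 ones → 1
Block 5 (1110111): 6 ones → 1
Block 6 (0010000): 1 one → 0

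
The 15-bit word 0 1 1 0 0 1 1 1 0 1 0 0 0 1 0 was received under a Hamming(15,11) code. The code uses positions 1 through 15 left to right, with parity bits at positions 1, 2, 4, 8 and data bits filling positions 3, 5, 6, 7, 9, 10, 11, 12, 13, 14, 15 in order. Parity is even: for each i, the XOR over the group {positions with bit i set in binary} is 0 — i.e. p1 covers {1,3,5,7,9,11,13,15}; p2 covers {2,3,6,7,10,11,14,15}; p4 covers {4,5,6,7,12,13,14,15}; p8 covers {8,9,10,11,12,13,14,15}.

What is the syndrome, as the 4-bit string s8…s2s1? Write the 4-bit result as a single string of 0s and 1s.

1100

s1 (pos 1,3,5,7,9,11,13,15): 0⊕1⊕0⊕1⊕0⊕0⊕0⊕0 = 0
s2 (pos 2,3,6,7,10,11,14,15): 1⊕1⊕1⊕1⊕1⊕0⊕1⊕0 = 0
s4 (pos 4,5,6,7,12,13,14,15): 0⊕0⊕1⊕1⊕0⊕0⊕1⊕0 = 1
s8 (pos 8,9,10,11,12,13,14,15): 1⊕0⊕1⊕0⊕0⊕0⊕1⊕0 = 1
Syndrome s8…s1 = 1100 → error at position 12.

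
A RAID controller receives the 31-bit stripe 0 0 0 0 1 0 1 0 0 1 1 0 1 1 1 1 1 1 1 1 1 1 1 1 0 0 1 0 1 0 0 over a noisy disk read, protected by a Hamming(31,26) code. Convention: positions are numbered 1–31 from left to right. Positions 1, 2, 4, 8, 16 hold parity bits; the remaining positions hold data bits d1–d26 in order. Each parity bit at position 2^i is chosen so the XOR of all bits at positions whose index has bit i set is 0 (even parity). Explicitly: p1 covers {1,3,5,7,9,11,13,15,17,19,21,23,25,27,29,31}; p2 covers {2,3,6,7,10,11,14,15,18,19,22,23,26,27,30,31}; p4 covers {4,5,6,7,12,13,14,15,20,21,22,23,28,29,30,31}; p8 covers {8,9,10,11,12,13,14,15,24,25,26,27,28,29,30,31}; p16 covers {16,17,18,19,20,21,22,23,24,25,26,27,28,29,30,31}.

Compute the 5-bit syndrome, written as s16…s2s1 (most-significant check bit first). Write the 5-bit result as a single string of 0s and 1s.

s1 (pos 1,3,5,7,9,11,13,15,17,19,21,23,25,27,29,31): 0⊕0⊕1⊕1⊕0⊕1⊕1⊕1⊕1⊕1⊕1⊕1⊕0⊕1⊕1⊕0 = 1
s2 (pos 2,3,6,7,10,11,14,15,18,19,22,23,26,27,30,31): 0⊕0⊕0⊕1⊕1⊕1⊕1⊕1⊕1⊕1⊕1⊕1⊕0⊕1⊕0⊕0 = 0
s4 (pos 4,5,6,7,12,13,14,15,20,21,22,23,28,29,30,31): 0⊕1⊕0⊕1⊕0⊕1⊕1⊕1⊕1⊕1⊕1⊕1⊕0⊕1⊕0⊕0 = 0
s8 (pos 8,9,10,11,12,13,14,15,24,25,26,27,28,29,30,31): 0⊕0⊕1⊕1⊕0⊕1⊕1⊕1⊕1⊕0⊕0⊕1⊕0⊕1⊕0⊕0 = 0
s16 (pos 16,17,18,19,20,21,22,23,24,25,26,27,28,29,30,31): 1⊕1⊕1⊕1⊕1⊕1⊕1⊕1⊕1⊕0⊕0⊕1⊕0⊕1⊕0⊕0 = 1
Syndrome s16…s1 = 10001 → error at position 17.

10001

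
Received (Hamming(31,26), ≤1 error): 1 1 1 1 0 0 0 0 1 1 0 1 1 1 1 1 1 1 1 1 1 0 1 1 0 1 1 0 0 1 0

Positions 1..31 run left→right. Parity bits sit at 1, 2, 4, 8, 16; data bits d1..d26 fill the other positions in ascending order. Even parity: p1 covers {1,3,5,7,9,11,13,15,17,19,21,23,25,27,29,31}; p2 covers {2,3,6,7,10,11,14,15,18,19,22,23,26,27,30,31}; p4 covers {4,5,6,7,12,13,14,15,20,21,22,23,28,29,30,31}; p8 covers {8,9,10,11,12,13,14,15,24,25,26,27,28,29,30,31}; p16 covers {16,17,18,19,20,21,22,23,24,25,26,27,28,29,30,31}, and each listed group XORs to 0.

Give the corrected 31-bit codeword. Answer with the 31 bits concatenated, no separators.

1111000011011111111111110110010

s1 (pos 1,3,5,7,9,11,13,15,17,19,21,23,25,27,29,31): 1⊕1⊕0⊕0⊕1⊕0⊕1⊕1⊕1⊕1⊕1⊕1⊕0⊕1⊕0⊕0 = 0
s2 (pos 2,3,6,7,10,11,14,15,18,19,22,23,26,27,30,31): 1⊕1⊕0⊕0⊕1⊕0⊕1⊕1⊕1⊕1⊕0⊕1⊕1⊕1⊕1⊕0 = 1
s4 (pos 4,5,6,7,12,13,14,15,20,21,22,23,28,29,30,31): 1⊕0⊕0⊕0⊕1⊕1⊕1⊕1⊕1⊕1⊕0⊕1⊕0⊕0⊕1⊕0 = 1
s8 (pos 8,9,10,11,12,13,14,15,24,25,26,27,28,29,30,31): 0⊕1⊕1⊕0⊕1⊕1⊕1⊕1⊕1⊕0⊕1⊕1⊕0⊕0⊕1⊕0 = 0
s16 (pos 16,17,18,19,20,21,22,23,24,25,26,27,28,29,30,31): 1⊕1⊕1⊕1⊕1⊕1⊕0⊕1⊕1⊕0⊕1⊕1⊕0⊕0⊕1⊕0 = 1
Syndrome s16…s1 = 10110 → error at position 22.
Flip position 22: 1111000011011111111110110110010 → 1111000011011111111111110110010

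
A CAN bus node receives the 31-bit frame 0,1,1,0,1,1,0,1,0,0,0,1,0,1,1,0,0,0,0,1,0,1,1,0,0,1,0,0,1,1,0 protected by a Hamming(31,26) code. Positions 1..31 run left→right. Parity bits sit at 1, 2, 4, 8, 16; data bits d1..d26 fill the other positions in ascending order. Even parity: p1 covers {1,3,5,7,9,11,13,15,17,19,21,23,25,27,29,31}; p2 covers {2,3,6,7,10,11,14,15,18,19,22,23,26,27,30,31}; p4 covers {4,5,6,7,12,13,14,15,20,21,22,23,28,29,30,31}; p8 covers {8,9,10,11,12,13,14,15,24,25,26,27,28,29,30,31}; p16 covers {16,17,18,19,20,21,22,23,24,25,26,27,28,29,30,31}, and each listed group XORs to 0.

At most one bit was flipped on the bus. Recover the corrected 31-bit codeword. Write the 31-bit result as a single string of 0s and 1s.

0110110100110110000101100100110

s1 (pos 1,3,5,7,9,11,13,15,17,19,21,23,25,27,29,31): 0⊕1⊕1⊕0⊕0⊕0⊕0⊕1⊕0⊕0⊕0⊕1⊕0⊕0⊕1⊕0 = 1
s2 (pos 2,3,6,7,10,11,14,15,18,19,22,23,26,27,30,31): 1⊕1⊕1⊕0⊕0⊕0⊕1⊕1⊕0⊕0⊕1⊕1⊕1⊕0⊕1⊕0 = 1
s4 (pos 4,5,6,7,12,13,14,15,20,21,22,23,28,29,30,31): 0⊕1⊕1⊕0⊕1⊕0⊕1⊕1⊕1⊕0⊕1⊕1⊕0⊕1⊕1⊕0 = 0
s8 (pos 8,9,10,11,12,13,14,15,24,25,26,27,28,29,30,31): 1⊕0⊕0⊕0⊕1⊕0⊕1⊕1⊕0⊕0⊕1⊕0⊕0⊕1⊕1⊕0 = 1
s16 (pos 16,17,18,19,20,21,22,23,24,25,26,27,28,29,30,31): 0⊕0⊕0⊕0⊕1⊕0⊕1⊕1⊕0⊕0⊕1⊕0⊕0⊕1⊕1⊕0 = 0
Syndrome s16…s1 = 01011 → error at position 11.
Flip position 11: 0110110100010110000101100100110 → 0110110100110110000101100100110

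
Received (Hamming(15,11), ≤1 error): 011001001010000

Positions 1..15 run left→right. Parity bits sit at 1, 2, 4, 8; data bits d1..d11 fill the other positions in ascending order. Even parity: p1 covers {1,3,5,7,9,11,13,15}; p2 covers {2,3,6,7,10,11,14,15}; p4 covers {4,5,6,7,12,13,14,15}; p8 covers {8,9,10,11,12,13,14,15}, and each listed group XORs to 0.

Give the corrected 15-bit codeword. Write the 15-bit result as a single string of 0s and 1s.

011011001010000

s1 (pos 1,3,5,7,9,11,13,15): 0⊕1⊕0⊕0⊕1⊕1⊕0⊕0 = 1
s2 (pos 2,3,6,7,10,11,14,15): 1⊕1⊕1⊕0⊕0⊕1⊕0⊕0 = 0
s4 (pos 4,5,6,7,12,13,14,15): 0⊕0⊕1⊕0⊕0⊕0⊕0⊕0 = 1
s8 (pos 8,9,10,11,12,13,14,15): 0⊕1⊕0⊕1⊕0⊕0⊕0⊕0 = 0
Syndrome s8…s1 = 0101 → error at position 5.
Flip position 5: 011001001010000 → 011011001010000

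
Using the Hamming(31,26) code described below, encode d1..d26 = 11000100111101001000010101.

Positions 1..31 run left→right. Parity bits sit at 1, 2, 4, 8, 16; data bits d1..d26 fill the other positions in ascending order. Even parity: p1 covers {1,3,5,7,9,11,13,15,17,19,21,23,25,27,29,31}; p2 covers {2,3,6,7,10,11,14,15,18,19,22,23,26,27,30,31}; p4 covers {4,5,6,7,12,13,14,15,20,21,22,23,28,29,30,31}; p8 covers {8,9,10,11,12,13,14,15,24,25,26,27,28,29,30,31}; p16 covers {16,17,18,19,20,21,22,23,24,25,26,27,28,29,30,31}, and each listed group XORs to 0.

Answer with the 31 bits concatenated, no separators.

1011100101001110101001000010101

Place data at non-parity positions: p1 p2 1 p4 1 0 0 p8 0 1 0 0 1 1 1 p16 1 0 1 0 0 1 0 0 0 0 1 0 1 0 1
p1 (pos 1,3,5,7,9,11,13,15,17,19,21,23,25,27,29,31): XOR of data positions = 1⊕1⊕0⊕0⊕0⊕1⊕1⊕1⊕1⊕0⊕0⊕0⊕1⊕1⊕1 = 1
p2 (pos 2,3,6,7,10,11,14,15,18,19,22,23,26,27,30,31): XOR of data positions = 1⊕0⊕0⊕1⊕0⊕1⊕1⊕0⊕1⊕1⊕0⊕0⊕1⊕0⊕1 = 0
p4 (pos 4,5,6,7,12,13,14,15,20,21,22,23,28,29,30,31): XOR of data positions = 1⊕0⊕0⊕0⊕1⊕1⊕1⊕0⊕0⊕1⊕0⊕0⊕1⊕0⊕1 = 1
p8 (pos 8,9,10,11,12,13,14,15,24,25,26,27,28,29,30,31): XOR of data positions = 0⊕1⊕0⊕0⊕1⊕1⊕1⊕0⊕0⊕0⊕1⊕0⊕1⊕0⊕1 = 1
p16 (pos 16,17,18,19,20,21,22,23,24,25,26,27,28,29,30,31): XOR of data positions = 1⊕0⊕1⊕0⊕0⊕1⊕0⊕0⊕0⊕0⊕1⊕0⊕1⊕0⊕1 = 0
Codeword: 1011100101001110101001000010101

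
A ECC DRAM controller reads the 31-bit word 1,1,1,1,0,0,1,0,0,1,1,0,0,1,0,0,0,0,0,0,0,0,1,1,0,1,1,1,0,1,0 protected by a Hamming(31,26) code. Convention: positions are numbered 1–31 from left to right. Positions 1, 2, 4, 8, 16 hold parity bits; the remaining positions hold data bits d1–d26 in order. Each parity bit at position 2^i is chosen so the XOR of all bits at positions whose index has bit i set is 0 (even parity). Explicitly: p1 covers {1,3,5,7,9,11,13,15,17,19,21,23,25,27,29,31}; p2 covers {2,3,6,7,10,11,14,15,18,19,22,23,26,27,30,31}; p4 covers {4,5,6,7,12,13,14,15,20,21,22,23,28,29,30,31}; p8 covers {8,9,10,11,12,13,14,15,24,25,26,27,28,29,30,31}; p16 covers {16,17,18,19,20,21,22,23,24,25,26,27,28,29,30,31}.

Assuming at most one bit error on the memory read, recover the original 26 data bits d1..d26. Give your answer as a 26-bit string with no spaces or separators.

s1 (pos 1,3,5,7,9,11,13,15,17,19,21,23,25,27,29,31): 1⊕1⊕0⊕1⊕0⊕1⊕0⊕0⊕0⊕0⊕0⊕1⊕0⊕1⊕0⊕0 = 0
s2 (pos 2,3,6,7,10,11,14,15,18,19,22,23,26,27,30,31): 1⊕1⊕0⊕1⊕1⊕1⊕1⊕0⊕0⊕0⊕0⊕1⊕1⊕1⊕1⊕0 = 0
s4 (pos 4,5,6,7,12,13,14,15,20,21,22,23,28,29,30,31): 1⊕0⊕0⊕1⊕0⊕0⊕1⊕0⊕0⊕0⊕0⊕1⊕1⊕0⊕1⊕0 = 0
s8 (pos 8,9,10,11,12,13,14,15,24,25,26,27,28,29,30,31): 0⊕0⊕1⊕1⊕0⊕0⊕1⊕0⊕1⊕0⊕1⊕1⊕1⊕0⊕1⊕0 = 0
s16 (pos 16,17,18,19,20,21,22,23,24,25,26,27,28,29,30,31): 0⊕0⊕0⊕0⊕0⊕0⊕0⊕1⊕1⊕0⊕1⊕1⊕1⊕0⊕1⊕0 = 0
Syndrome s16…s1 = 00000 → no error.
Read data bits from positions 3,5,6,7,9,10,11,12,13,14,15,17,18,19,20,21,22,23,24,25,26,27,28,29,30,31: 10010110010000000110111010

10010110010000000110111010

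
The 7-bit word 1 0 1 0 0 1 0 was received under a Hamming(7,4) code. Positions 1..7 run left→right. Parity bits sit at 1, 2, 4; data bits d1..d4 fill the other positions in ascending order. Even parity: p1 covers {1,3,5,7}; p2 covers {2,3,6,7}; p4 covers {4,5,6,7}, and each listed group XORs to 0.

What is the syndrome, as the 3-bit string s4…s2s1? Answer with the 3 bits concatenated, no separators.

s1 (pos 1,3,5,7): 1⊕1⊕0⊕0 = 0
s2 (pos 2,3,6,7): 0⊕1⊕1⊕0 = 0
s4 (pos 4,5,6,7): 0⊕0⊕1⊕0 = 1
Syndrome s4…s1 = 100 → error at position 4.

100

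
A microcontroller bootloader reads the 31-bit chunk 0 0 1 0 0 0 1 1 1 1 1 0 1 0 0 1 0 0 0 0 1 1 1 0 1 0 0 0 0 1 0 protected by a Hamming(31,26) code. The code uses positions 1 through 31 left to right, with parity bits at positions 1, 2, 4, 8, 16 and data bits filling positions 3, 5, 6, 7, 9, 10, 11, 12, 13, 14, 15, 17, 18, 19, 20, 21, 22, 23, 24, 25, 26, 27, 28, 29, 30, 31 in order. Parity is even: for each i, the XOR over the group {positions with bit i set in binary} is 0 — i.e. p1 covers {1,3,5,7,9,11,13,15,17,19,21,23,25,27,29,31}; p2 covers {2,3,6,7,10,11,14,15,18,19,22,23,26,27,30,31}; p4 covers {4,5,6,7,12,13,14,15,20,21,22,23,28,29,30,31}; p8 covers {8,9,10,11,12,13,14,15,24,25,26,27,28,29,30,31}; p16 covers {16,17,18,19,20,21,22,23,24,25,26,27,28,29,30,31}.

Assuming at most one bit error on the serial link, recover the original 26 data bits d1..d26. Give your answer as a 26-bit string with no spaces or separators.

s1 (pos 1,3,5,7,9,11,13,15,17,19,21,23,25,27,29,31): 0⊕1⊕0⊕1⊕1⊕1⊕1⊕0⊕0⊕0⊕1⊕1⊕1⊕0⊕0⊕0 = 0
s2 (pos 2,3,6,7,10,11,14,15,18,19,22,23,26,27,30,31): 0⊕1⊕0⊕1⊕1⊕1⊕0⊕0⊕0⊕0⊕1⊕1⊕0⊕0⊕1⊕0 = 1
s4 (pos 4,5,6,7,12,13,14,15,20,21,22,23,28,29,30,31): 0⊕0⊕0⊕1⊕0⊕1⊕0⊕0⊕0⊕1⊕1⊕1⊕0⊕0⊕1⊕0 = 0
s8 (pos 8,9,10,11,12,13,14,15,24,25,26,27,28,29,30,31): 1⊕1⊕1⊕1⊕0⊕1⊕0⊕0⊕0⊕1⊕0⊕0⊕0⊕0⊕1⊕0 = 1
s16 (pos 16,17,18,19,20,21,22,23,24,25,26,27,28,29,30,31): 1⊕0⊕0⊕0⊕0⊕1⊕1⊕1⊕0⊕1⊕0⊕0⊕0⊕0⊕1⊕0 = 0
Syndrome s16…s1 = 01010 → error at position 10.
Flip position 10: 0010001111101001000011101000010 → 0010001110101001000011101000010
Read data bits from positions 3,5,6,7,9,10,11,12,13,14,15,17,18,19,20,21,22,23,24,25,26,27,28,29,30,31: 10011010100000011101000010

10011010100000011101000010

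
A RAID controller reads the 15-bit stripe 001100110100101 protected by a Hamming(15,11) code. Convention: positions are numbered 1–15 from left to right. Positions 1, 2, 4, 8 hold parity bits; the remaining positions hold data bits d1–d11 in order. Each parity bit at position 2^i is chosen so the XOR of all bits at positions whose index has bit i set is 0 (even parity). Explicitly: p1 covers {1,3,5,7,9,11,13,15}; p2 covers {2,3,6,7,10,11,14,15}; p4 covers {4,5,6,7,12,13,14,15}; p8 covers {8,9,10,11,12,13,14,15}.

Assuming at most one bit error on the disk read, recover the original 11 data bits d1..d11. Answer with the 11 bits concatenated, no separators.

10010100101

s1 (pos 1,3,5,7,9,11,13,15): 0⊕1⊕0⊕1⊕0⊕0⊕1⊕1 = 0
s2 (pos 2,3,6,7,10,11,14,15): 0⊕1⊕0⊕1⊕1⊕0⊕0⊕1 = 0
s4 (pos 4,5,6,7,12,13,14,15): 1⊕0⊕0⊕1⊕0⊕1⊕0⊕1 = 0
s8 (pos 8,9,10,11,12,13,14,15): 1⊕0⊕1⊕0⊕0⊕1⊕0⊕1 = 0
Syndrome s8…s1 = 0000 → no error.
Read data bits from positions 3,5,6,7,9,10,11,12,13,14,15: 10010100101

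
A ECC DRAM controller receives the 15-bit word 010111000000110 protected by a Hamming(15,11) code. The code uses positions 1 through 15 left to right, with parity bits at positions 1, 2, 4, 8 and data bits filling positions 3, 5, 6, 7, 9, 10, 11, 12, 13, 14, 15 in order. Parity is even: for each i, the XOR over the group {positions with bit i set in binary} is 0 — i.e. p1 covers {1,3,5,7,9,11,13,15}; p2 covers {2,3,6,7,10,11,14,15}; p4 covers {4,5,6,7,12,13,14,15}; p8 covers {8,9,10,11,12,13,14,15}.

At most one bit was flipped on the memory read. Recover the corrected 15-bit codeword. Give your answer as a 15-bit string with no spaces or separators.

010110000000110

s1 (pos 1,3,5,7,9,11,13,15): 0⊕0⊕1⊕0⊕0⊕0⊕1⊕0 = 0
s2 (pos 2,3,6,7,10,11,14,15): 1⊕0⊕1⊕0⊕0⊕0⊕1⊕0 = 1
s4 (pos 4,5,6,7,12,13,14,15): 1⊕1⊕1⊕0⊕0⊕1⊕1⊕0 = 1
s8 (pos 8,9,10,11,12,13,14,15): 0⊕0⊕0⊕0⊕0⊕1⊕1⊕0 = 0
Syndrome s8…s1 = 0110 → error at position 6.
Flip position 6: 010111000000110 → 010110000000110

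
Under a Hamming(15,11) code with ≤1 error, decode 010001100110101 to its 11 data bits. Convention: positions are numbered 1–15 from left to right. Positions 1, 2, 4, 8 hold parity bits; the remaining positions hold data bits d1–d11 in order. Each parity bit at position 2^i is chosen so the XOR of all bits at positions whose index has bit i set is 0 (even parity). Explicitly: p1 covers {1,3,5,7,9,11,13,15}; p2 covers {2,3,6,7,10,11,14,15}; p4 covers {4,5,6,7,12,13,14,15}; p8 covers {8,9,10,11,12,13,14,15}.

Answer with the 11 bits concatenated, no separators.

s1 (pos 1,3,5,7,9,11,13,15): 0⊕0⊕0⊕1⊕0⊕1⊕1⊕1 = 0
s2 (pos 2,3,6,7,10,11,14,15): 1⊕0⊕1⊕1⊕1⊕1⊕0⊕1 = 0
s4 (pos 4,5,6,7,12,13,14,15): 0⊕0⊕1⊕1⊕0⊕1⊕0⊕1 = 0
s8 (pos 8,9,10,11,12,13,14,15): 0⊕0⊕1⊕1⊕0⊕1⊕0⊕1 = 0
Syndrome s8…s1 = 0000 → no error.
Read data bits from positions 3,5,6,7,9,10,11,12,13,14,15: 00110110101

00110110101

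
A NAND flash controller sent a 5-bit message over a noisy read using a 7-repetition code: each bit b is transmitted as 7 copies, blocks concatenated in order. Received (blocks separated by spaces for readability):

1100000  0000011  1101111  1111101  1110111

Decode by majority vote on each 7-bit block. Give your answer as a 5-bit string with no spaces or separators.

Block 1 (1100000): 2 ones → 0
Block 2 (0000011): 2 ones → 0
Block 3 (1101111): 6 ones → 1
Block 4 (1111101): 6 ones → 1
Block 5 (1110111): 6 ones → 1

00111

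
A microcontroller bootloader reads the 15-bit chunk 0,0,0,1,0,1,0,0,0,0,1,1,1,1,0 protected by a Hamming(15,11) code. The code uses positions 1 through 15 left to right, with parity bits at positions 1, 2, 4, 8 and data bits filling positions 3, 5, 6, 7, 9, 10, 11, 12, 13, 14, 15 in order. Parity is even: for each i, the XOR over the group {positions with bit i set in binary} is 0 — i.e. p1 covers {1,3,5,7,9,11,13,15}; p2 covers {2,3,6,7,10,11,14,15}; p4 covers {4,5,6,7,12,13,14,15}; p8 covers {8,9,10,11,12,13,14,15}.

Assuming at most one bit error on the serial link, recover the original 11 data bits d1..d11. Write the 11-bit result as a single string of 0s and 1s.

00000011110

s1 (pos 1,3,5,7,9,11,13,15): 0⊕0⊕0⊕0⊕0⊕1⊕1⊕0 = 0
s2 (pos 2,3,6,7,10,11,14,15): 0⊕0⊕1⊕0⊕0⊕1⊕1⊕0 = 1
s4 (pos 4,5,6,7,12,13,14,15): 1⊕0⊕1⊕0⊕1⊕1⊕1⊕0 = 1
s8 (pos 8,9,10,11,12,13,14,15): 0⊕0⊕0⊕1⊕1⊕1⊕1⊕0 = 0
Syndrome s8…s1 = 0110 → error at position 6.
Flip position 6: 000101000011110 → 000100000011110
Read data bits from positions 3,5,6,7,9,10,11,12,13,14,15: 00000011110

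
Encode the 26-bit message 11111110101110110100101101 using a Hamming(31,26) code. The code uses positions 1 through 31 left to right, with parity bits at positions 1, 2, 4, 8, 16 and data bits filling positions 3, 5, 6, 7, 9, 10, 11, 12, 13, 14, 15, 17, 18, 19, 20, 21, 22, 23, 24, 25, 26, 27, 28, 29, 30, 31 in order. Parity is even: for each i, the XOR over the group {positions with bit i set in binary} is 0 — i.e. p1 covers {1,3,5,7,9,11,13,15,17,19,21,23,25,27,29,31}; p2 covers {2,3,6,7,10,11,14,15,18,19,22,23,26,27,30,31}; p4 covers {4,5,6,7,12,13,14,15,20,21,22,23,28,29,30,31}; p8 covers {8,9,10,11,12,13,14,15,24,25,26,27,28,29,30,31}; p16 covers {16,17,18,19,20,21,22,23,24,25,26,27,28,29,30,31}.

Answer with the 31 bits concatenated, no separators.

0011111111101011110110100101101

Place data at non-parity positions: p1 p2 1 p4 1 1 1 p8 1 1 1 0 1 0 1 p16 1 1 0 1 1 0 1 0 0 1 0 1 1 0 1
p1 (pos 1,3,5,7,9,11,13,15,17,19,21,23,25,27,29,31): XOR of data positions = 1⊕1⊕1⊕1⊕1⊕1⊕1⊕1⊕0⊕1⊕1⊕0⊕0⊕1⊕1 = 0
p2 (pos 2,3,6,7,10,11,14,15,18,19,22,23,26,27,30,31): XOR of data positions = 1⊕1⊕1⊕1⊕1⊕0⊕1⊕1⊕0⊕0⊕1⊕1⊕0⊕0⊕1 = 0
p4 (pos 4,5,6,7,12,13,14,15,20,21,22,23,28,29,30,31): XOR of data positions = 1⊕1⊕1⊕0⊕1⊕0⊕1⊕1⊕1⊕0⊕1⊕1⊕1⊕0⊕1 = 1
p8 (pos 8,9,10,11,12,13,14,15,24,25,26,27,28,29,30,31): XOR of data positions = 1⊕1⊕1⊕0⊕1⊕0⊕1⊕0⊕0⊕1⊕0⊕1⊕1⊕0⊕1 = 1
p16 (pos 16,17,18,19,20,21,22,23,24,25,26,27,28,29,30,31): XOR of data positions = 1⊕1⊕0⊕1⊕1⊕0⊕1⊕0⊕0⊕1⊕0⊕1⊕1⊕0⊕1 = 1
Codeword: 0011111111101011110110100101101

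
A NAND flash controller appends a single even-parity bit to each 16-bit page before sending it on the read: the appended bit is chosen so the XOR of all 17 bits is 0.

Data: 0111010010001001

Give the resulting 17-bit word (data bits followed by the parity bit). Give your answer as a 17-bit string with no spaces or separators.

01110100100010011

XOR of the 16 data bits: 0⊕1⊕1⊕1⊕0⊕1⊕0⊕0⊕1⊕0⊕0⊕0⊕1⊕0⊕0⊕1 = 1
Parity bit = 1 (so all 17 bits XOR to 0).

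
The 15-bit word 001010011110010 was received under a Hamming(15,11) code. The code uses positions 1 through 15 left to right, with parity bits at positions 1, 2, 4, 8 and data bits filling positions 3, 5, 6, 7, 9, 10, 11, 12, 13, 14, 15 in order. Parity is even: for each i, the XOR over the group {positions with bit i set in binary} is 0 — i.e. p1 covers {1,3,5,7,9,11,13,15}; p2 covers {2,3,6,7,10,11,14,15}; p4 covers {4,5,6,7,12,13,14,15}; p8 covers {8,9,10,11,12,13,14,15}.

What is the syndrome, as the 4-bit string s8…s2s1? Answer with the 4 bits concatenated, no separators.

1000

s1 (pos 1,3,5,7,9,11,13,15): 0⊕1⊕1⊕0⊕1⊕1⊕0⊕0 = 0
s2 (pos 2,3,6,7,10,11,14,15): 0⊕1⊕0⊕0⊕1⊕1⊕1⊕0 = 0
s4 (pos 4,5,6,7,12,13,14,15): 0⊕1⊕0⊕0⊕0⊕0⊕1⊕0 = 0
s8 (pos 8,9,10,11,12,13,14,15): 1⊕1⊕1⊕1⊕0⊕0⊕1⊕0 = 1
Syndrome s8…s1 = 1000 → error at position 8.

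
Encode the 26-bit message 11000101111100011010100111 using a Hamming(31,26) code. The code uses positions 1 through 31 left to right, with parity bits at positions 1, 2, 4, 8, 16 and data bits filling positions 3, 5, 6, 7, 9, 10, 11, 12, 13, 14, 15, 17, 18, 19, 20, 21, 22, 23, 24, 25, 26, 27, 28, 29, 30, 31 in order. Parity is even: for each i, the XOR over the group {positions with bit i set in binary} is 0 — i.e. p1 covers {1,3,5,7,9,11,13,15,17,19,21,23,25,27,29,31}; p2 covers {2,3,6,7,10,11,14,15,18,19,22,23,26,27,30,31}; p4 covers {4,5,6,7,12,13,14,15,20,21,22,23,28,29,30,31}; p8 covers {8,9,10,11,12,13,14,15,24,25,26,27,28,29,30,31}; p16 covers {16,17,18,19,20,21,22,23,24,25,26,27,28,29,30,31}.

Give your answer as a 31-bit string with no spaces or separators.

0010100001011110100011010100111

Place data at non-parity positions: p1 p2 1 p4 1 0 0 p8 0 1 0 1 1 1 1 p16 1 0 0 0 1 1 0 1 0 1 0 0 1 1 1
p1 (pos 1,3,5,7,9,11,13,15,17,19,21,23,25,27,29,31): XOR of data positions = 1⊕1⊕0⊕0⊕0⊕1⊕1⊕1⊕0⊕1⊕0⊕0⊕0⊕1⊕1 = 0
p2 (pos 2,3,6,7,10,11,14,15,18,19,22,23,26,27,30,31): XOR of data positions = 1⊕0⊕0⊕1⊕0⊕1⊕1⊕0⊕0⊕1⊕0⊕1⊕0⊕1⊕1 = 0
p4 (pos 4,5,6,7,12,13,14,15,20,21,22,23,28,29,30,31): XOR of data positions = 1⊕0⊕0⊕1⊕1⊕1⊕1⊕0⊕1⊕1⊕0⊕0⊕1⊕1⊕1 = 0
p8 (pos 8,9,10,11,12,13,14,15,24,25,26,27,28,29,30,31): XOR of data positions = 0⊕1⊕0⊕1⊕1⊕1⊕1⊕1⊕0⊕1⊕0⊕0⊕1⊕1⊕1 = 0
p16 (pos 16,17,18,19,20,21,22,23,24,25,26,27,28,29,30,31): XOR of data positions = 1⊕0⊕0⊕0⊕1⊕1⊕0⊕1⊕0⊕1⊕0⊕0⊕1⊕1⊕1 = 0
Codeword: 0010100001011110100011010100111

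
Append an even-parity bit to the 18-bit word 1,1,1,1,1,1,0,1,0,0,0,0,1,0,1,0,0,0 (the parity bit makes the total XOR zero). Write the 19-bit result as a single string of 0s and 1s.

XOR of the 18 data bits: 1⊕1⊕1⊕1⊕1⊕1⊕0⊕1⊕0⊕0⊕0⊕0⊕1⊕0⊕1⊕0⊕0⊕0 = 1
Parity bit = 1 (so all 19 bits XOR to 0).

1111110100001010001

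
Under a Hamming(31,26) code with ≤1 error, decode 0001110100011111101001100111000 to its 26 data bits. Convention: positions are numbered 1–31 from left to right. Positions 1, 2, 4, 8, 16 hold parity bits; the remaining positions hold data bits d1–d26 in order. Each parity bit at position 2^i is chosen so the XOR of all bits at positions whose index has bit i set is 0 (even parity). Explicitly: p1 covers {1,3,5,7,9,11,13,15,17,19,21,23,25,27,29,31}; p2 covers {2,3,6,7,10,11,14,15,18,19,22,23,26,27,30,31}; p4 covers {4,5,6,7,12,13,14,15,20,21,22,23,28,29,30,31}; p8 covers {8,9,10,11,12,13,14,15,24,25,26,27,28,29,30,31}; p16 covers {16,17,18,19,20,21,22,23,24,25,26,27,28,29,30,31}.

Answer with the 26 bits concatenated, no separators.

s1 (pos 1,3,5,7,9,11,13,15,17,19,21,23,25,27,29,31): 0⊕0⊕1⊕0⊕0⊕0⊕1⊕1⊕1⊕1⊕0⊕1⊕0⊕1⊕0⊕0 = 1
s2 (pos 2,3,6,7,10,11,14,15,18,19,22,23,26,27,30,31): 0⊕0⊕1⊕0⊕0⊕0⊕1⊕1⊕0⊕1⊕1⊕1⊕1⊕1⊕0⊕0 = 0
s4 (pos 4,5,6,7,12,13,14,15,20,21,22,23,28,29,30,31): 1⊕1⊕1⊕0⊕1⊕1⊕1⊕1⊕0⊕0⊕1⊕1⊕1⊕0⊕0⊕0 = 0
s8 (pos 8,9,10,11,12,13,14,15,24,25,26,27,28,29,30,31): 1⊕0⊕0⊕0⊕1⊕1⊕1⊕1⊕0⊕0⊕1⊕1⊕1⊕0⊕0⊕0 = 0
s16 (pos 16,17,18,19,20,21,22,23,24,25,26,27,28,29,30,31): 1⊕1⊕0⊕1⊕0⊕0⊕1⊕1⊕0⊕0⊕1⊕1⊕1⊕0⊕0⊕0 = 0
Syndrome s16…s1 = 00001 → error at position 1.
Flip position 1: 0001110100011111101001100111000 → 1001110100011111101001100111000
Read data bits from positions 3,5,6,7,9,10,11,12,13,14,15,17,18,19,20,21,22,23,24,25,26,27,28,29,30,31: 01100001111101001100111000

01100001111101001100111000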